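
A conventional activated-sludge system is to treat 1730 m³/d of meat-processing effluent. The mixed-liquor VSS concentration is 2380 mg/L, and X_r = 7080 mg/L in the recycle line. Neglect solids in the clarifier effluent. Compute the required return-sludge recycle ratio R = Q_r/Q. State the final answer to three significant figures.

R ≈ 0.506

Solids balance on the clarifier gives (1+R)X = R·X_r, so R = X/(X_r − X) = 2380 / (7080 − 2380) = 0.5064.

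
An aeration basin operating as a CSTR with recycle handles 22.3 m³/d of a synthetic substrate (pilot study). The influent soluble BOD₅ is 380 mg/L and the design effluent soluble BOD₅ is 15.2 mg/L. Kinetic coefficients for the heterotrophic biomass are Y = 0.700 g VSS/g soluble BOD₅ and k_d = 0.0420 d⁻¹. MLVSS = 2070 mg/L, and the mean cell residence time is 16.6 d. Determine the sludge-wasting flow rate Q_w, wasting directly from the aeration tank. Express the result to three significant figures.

Q_w ≈ 1.62 m³/d

Steady-state biomass mass balance: V·X·(1 + k_d·θ_c) = Y·Q·(S₀ − S)·θ_c, so V = 0.700 × 22.3 × (380 − 15.2) × 16.6 / [2070 × (1 + 0.0420 × 16.6)] = 9.45×10^4 / 3513 = 26.91 m³.
With mixed-liquor wasting, θ_c = V/Q_w, so Q_w = V/θ_c = 26.91/16.6 = 1.621 m³/d.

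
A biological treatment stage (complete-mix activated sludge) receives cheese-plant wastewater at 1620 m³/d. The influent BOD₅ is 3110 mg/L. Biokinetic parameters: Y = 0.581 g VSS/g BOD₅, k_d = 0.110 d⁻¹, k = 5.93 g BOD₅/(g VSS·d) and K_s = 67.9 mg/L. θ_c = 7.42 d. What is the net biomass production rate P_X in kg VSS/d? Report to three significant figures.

Effluent substrate depends only on kinetics and SRT: S = K_s(1 + k_d θ_c) / [θ_c(Yk − k_d) − 1] = 67.9 × (1 + 0.110 × 7.42) / [7.42 × (0.581 × 5.93 − 0.110) − 1] = 123.3 / 23.75 = 5.193 mg/L.
The observed yield is Y_obs = Y/(1 + k_d·θ_c) = 0.581 / (1 + 0.110 × 7.42) = 0.581 / 1.816 = 0.3199 g VSS per g BOD₅ removed.
ΔS = 3110 − 5.19 = 3105 mg/L, so the substrate removal rate is 1620 × 3105/1000 = 5030 kg BOD₅/d.
Biomass produced: P_X = Y_obs·Q·ΔS = 0.3199 × 5030 ≈ 1609 kg VSS/d.

P_X ≈ 1610 kg VSS/d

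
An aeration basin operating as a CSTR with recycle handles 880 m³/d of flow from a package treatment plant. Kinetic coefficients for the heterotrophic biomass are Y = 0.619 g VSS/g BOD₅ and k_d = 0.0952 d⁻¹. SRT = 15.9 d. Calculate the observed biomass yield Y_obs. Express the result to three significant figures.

Y_obs ≈ 0.246 g VSS/g BOD₅

Observed yield with endogenous decay: Y_obs = Y / (1 + k_d·θ_c) = 0.619 / (1 + 0.0952 × 15.9) = 0.619 / 2.514 = 0.2463 g VSS/g BOD₅.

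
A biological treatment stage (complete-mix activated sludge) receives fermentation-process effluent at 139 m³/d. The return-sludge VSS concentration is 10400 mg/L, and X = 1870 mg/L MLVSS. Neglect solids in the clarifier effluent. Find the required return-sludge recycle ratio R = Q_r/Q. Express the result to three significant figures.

R ≈ 0.219

Solids balance on the clarifier gives (1+R)X = R·X_r, so R = X/(X_r − X) = 1870 / (10400 − 1870) = 0.2192.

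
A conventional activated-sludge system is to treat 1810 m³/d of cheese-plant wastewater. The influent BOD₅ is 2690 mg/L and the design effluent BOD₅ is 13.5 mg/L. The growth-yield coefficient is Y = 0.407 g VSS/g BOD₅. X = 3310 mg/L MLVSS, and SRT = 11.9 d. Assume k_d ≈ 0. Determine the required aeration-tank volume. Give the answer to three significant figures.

V ≈ 7090 m³

V·X = Y·Q·ΔS·θ_c gives V = 0.407 × 1810 × (2690 − 13.5) × 11.9 / 3310 = 7089 m³.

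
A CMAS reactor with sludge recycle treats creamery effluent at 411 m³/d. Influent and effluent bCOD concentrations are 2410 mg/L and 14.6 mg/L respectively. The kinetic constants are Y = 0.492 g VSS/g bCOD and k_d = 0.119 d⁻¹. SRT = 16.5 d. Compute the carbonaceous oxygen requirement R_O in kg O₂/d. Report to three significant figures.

Observed yield with endogenous decay: Y_obs = Y / (1 + k_d·θ_c) = 0.492 / (1 + 0.119 × 16.5) = 0.492 / 2.963 = 0.1660 g VSS/g bCOD.
Q·(S₀ − S) = 411 × (2410 − 14.6) × 10⁻³ = 984.5 kg/d removed.
Net sludge production P_X = 0.1660 × 984.5 = 163.4 kg VSS/d.
R_O = Q·ΔS − 1.42 P_X = 984.5 − 232.1 = 752.4 kg O₂/d.

R_O ≈ 752 kg O₂/d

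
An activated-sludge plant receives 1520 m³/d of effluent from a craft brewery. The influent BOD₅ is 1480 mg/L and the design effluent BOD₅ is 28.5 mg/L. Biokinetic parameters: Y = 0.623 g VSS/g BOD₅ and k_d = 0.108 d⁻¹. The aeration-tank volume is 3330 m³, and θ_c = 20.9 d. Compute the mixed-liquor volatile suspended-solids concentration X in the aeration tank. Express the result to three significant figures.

From V·X·(1 + k_d·θ_c) = Y·Q·(S₀ − S)·θ_c: X = 0.623 × 1520 × (1480 − 28.5) × 20.9 / [3330 × (1 + 0.108 × 20.9)] = 2649 mg/L.

X ≈ 2650 mg/L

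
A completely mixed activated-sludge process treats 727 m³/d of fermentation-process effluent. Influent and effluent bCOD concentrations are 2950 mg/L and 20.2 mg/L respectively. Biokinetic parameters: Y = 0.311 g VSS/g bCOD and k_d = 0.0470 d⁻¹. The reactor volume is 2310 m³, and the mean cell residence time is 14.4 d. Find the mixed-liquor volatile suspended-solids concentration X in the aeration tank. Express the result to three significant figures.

From V·X·(1 + k_d·θ_c) = Y·Q·(S₀ − S)·θ_c: X = 0.311 × 727 × (2950 − 20.2) × 14.4 / [2310 × (1 + 0.0470 × 14.4)] = 2463 mg/L.

X ≈ 2460 mg/L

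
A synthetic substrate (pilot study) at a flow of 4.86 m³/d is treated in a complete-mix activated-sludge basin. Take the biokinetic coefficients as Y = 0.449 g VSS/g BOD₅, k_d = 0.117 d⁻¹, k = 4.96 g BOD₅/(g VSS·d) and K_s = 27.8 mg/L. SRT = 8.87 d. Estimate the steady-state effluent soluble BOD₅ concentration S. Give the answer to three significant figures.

S ≈ 3.20 mg/L

For a completely mixed reactor with recycle the Lawrence–McCarty relation gives S = K_s·(1 + k_d·θ_c) / [θ_c·(Y·k − k_d) − 1] = 27.8 × (1 + 0.117 × 8.87) / [8.87 × (0.449 × 4.96 − 0.117) − 1] = 56.65 / 17.72 = 3.198 mg/L.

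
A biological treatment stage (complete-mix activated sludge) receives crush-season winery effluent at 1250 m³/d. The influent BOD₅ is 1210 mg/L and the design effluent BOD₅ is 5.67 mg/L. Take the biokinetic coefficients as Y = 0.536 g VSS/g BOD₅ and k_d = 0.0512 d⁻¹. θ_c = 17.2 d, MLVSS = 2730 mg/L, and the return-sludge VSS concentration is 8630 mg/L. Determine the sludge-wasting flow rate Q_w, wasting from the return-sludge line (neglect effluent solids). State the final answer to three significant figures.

Rearranging the biomass balance for a CMAS with decay, V = Y·Q·ΔS·θ_c / [X·(1+k_d θ_c)] = 0.536 × 1250 × (1210 − 5.67) × 17.2 / [2730 × (1 + 0.0512 × 17.2)] = 1.39×10^7 / 5134 = 2703 m³.
Wasting from the return line (neglecting effluent solids): Q_w = V·X / (θ_c·X_r) = 2703 × 2730 / (17.2 × 8630) = 49.72 m³/d.

Q_w ≈ 49.7 m³/d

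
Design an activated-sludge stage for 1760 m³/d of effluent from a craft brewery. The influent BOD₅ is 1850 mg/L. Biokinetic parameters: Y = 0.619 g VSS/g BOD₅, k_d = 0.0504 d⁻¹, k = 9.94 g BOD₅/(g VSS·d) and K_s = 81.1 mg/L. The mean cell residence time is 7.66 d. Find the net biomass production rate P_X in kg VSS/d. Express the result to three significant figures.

For a completely mixed reactor with recycle the Lawrence–McCarty relation gives S = K_s·(1 + k_d·θ_c) / [θ_c·(Y·k − k_d) − 1] = 81.1 × (1 + 0.0504 × 7.66) / [7.66 × (0.619 × 9.94 − 0.0504) − 1] = 112.4 / 45.74 = 2.457 mg/L.
The observed yield is Y_obs = Y/(1 + k_d·θ_c) = 0.619 / (1 + 0.0504 × 7.66) = 0.619 / 1.386 = 0.4466 g VSS per g BOD₅ removed.
Mass of BOD₅ removed per day: Q(S₀ − S) = 1760 × 1848 g/m³ = 3252 kg/d.
Net biomass production P_X = Y_obs × Q·(S₀ − S) = 0.4466 × 3252 = 1452 kg VSS/d.

P_X ≈ 1450 kg VSS/d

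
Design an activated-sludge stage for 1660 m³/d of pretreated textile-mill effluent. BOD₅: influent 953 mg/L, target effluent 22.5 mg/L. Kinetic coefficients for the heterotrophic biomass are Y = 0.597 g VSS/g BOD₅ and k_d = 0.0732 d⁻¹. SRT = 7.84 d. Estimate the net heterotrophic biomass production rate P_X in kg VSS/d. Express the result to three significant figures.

Y_obs = Y / (1 + k_d θ_c) = 0.597 / (1 + 0.0732 × 7.84) = 0.597 / 1.574 = 0.3793.
Q·(S₀ − S) = 1660 × (953 − 22.5) × 10⁻³ = 1545 kg/d removed.
Net biomass production P_X = Y_obs × Q·(S₀ − S) = 0.3793 × 1545 = 585.9 kg VSS/d.

P_X ≈ 586 kg VSS/d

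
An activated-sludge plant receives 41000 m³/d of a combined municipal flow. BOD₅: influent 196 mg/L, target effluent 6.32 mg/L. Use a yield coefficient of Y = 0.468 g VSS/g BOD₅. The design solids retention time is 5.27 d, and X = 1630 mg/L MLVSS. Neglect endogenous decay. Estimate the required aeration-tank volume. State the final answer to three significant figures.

V ≈ 11800 m³

With k_d = 0 the design equation reduces to V = Y Q (S₀−S) θ_c / X = 0.468 × 41000 × (196 − 6.32) × 5.27 / 1630 = 11767 m³.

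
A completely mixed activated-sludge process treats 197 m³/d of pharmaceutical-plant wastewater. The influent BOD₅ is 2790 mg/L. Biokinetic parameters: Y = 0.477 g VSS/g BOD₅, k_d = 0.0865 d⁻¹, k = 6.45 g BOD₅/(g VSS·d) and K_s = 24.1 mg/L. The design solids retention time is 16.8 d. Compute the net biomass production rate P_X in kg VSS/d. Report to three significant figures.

P_X ≈ 107 kg VSS/d

For a completely mixed reactor with recycle the Lawrence–McCarty relation gives S = K_s·(1 + k_d·θ_c) / [θ_c·(Y·k − k_d) − 1] = 24.1 × (1 + 0.0865 × 16.8) / [16.8 × (0.477 × 6.45 − 0.0865) − 1] = 59.12 / 49.23 = 1.201 mg/L.
Y_obs = Y / (1 + k_d θ_c) = 0.477 / (1 + 0.0865 × 16.8) = 0.477 / 2.453 = 0.1944.
Mass of BOD₅ removed per day: Q(S₀ − S) = 197 × 2789 g/m³ = 549.4 kg/d.
Net biomass production P_X = Y_obs × Q·(S₀ − S) = 0.1944 × 549.4 = 106.8 kg VSS/d.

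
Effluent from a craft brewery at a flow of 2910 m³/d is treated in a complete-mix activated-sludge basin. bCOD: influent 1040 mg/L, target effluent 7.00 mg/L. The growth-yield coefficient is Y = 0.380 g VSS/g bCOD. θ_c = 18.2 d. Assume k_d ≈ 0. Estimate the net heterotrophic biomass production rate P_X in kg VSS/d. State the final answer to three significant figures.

P_X ≈ 1140 kg VSS/d

With endogenous decay neglected, the observed yield equals the true yield: Y_obs = Y = 0.380 g VSS/g bCOD.
Mass of bCOD removed per day: Q(S₀ − S) = 2910 × 1033 g/m³ = 3006 kg/d.
Biomass produced: P_X = Y_obs·Q·ΔS = 0.3800 × 3006 ≈ 1142 kg VSS/d.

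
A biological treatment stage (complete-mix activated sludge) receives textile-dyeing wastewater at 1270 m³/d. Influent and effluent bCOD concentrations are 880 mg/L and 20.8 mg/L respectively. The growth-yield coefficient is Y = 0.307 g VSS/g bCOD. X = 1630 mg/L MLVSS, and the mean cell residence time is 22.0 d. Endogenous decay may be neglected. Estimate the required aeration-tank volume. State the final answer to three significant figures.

V ≈ 4520 m³

V·X = Y·Q·ΔS·θ_c gives V = 0.307 × 1270 × (880 − 20.8) × 22.0 / 1630 = 4521 m³.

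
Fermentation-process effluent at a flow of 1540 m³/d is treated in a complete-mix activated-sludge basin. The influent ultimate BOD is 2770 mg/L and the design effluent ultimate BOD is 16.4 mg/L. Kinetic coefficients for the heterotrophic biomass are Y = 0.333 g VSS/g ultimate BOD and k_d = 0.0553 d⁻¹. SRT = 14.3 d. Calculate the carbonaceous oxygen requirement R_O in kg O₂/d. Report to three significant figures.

Correct the yield for decay: Y_obs = Y/(1 + k_d θ_c) = 0.333 / (1 + 0.0553 × 14.3) = 0.333 / 1.791 = 0.1860.
Q·(S₀ − S) = 1540 × (2770 − 16.4) × 10⁻³ = 4241 kg/d removed.
P_X = Y_obs·Q·(S₀ − S) = 0.1860 × 4241 = 788.5 kg VSS/d.
Carbonaceous O₂ demand = substrate oxidised − cell-mass equivalent = 4241 − 1.42 × 788.5 = 3121 kg O₂/d.

R_O ≈ 3120 kg O₂/d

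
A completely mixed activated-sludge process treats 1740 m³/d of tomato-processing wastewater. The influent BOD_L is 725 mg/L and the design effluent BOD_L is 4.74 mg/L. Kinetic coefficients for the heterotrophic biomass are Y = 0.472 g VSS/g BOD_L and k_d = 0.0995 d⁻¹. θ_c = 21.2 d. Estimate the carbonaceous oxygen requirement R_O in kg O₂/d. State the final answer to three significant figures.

Correct the yield for decay: Y_obs = Y/(1 + k_d θ_c) = 0.472 / (1 + 0.0995 × 21.2) = 0.472 / 3.109 = 0.1518.
Q·(S₀ − S) = 1740 × (725 − 4.74) × 10⁻³ = 1253 kg/d removed.
Net sludge production P_X = 0.1518 × 1253 = 190.2 kg VSS/d.
R_O = Q·ΔS − 1.42 P_X = 1253 − 270.1 = 983.1 kg O₂/d.

R_O ≈ 983 kg O₂/d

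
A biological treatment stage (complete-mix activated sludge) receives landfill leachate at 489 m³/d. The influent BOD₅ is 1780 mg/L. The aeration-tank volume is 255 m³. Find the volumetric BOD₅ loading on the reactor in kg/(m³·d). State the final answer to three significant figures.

Applied BOD₅ load per unit volume = Q·S₀/V = (489 × 1780/1000)/255.0 = 3.413 kg BOD₅·m⁻³·d⁻¹.

L_v ≈ 3.41 kg BOD₅/(m³·d)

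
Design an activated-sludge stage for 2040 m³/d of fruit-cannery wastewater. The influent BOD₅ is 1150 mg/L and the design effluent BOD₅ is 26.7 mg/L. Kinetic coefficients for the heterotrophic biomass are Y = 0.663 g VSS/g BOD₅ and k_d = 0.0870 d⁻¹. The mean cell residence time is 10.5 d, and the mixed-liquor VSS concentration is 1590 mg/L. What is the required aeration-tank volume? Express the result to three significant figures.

Rearranging the biomass balance for a CMAS with decay, V = Y·Q·ΔS·θ_c / [X·(1+k_d θ_c)] = 0.663 × 2040 × (1150 − 26.7) × 10.5 / [1590 × (1 + 0.0870 × 10.5)] = 1.6×10^7 / 3042 = 5243 m³.

V ≈ 5240 m³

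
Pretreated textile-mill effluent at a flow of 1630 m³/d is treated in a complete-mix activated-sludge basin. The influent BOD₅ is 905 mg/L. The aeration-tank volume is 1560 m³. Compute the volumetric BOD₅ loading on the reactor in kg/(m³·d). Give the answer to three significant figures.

L_v = Q S₀ / V = 1630 × 905 × 10⁻³ / 1560 = 0.9456 kg/(m³·d).

L_v ≈ 0.946 kg BOD₅/(m³·d)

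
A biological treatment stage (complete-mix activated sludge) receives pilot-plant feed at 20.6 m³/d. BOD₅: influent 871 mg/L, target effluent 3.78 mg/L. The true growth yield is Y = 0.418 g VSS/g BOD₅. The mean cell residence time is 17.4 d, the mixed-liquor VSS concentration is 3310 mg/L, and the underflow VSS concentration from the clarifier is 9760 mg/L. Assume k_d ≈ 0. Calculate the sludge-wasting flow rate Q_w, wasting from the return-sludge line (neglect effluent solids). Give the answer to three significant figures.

Q_w ≈ 0.765 m³/d

With k_d = 0 the design equation reduces to V = Y Q (S₀−S) θ_c / X = 0.418 × 20.6 × (871 − 3.78) × 17.4 / 3310 = 39.25 m³.
Q_w = (V·X)/(θ_c X_r) = 39.25 × 3310 / (17.4 × 9760) = 0.7651 m³/d.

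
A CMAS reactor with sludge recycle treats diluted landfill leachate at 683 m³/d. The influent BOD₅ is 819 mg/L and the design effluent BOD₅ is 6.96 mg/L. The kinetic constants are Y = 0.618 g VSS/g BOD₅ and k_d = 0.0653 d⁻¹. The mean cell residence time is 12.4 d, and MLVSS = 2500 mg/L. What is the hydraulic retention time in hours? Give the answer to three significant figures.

τ ≈ 33.0 h

Steady-state biomass mass balance: V·X·(1 + k_d·θ_c) = Y·Q·(S₀ − S)·θ_c, so V = 0.618 × 683 × (819 − 6.96) × 12.4 / [2500 × (1 + 0.0653 × 12.4)] = 4.25×10^6 / 4524 = 939.4 m³.
HRT = V/Q = 939.4 m³ / 683 m³·d⁻¹ = 1.375 d × 24 = 33.01 h.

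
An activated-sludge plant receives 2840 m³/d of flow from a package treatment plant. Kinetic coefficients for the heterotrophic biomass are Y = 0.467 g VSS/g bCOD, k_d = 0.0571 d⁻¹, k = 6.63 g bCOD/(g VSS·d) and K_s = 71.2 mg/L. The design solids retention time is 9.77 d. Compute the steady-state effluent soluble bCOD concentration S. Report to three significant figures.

S ≈ 3.87 mg/L

For a completely mixed reactor with recycle the Lawrence–McCarty relation gives S = K_s·(1 + k_d·θ_c) / [θ_c·(Y·k − k_d) − 1] = 71.2 × (1 + 0.0571 × 9.77) / [9.77 × (0.467 × 6.63 − 0.0571) − 1] = 110.9 / 28.69 = 3.866 mg/L.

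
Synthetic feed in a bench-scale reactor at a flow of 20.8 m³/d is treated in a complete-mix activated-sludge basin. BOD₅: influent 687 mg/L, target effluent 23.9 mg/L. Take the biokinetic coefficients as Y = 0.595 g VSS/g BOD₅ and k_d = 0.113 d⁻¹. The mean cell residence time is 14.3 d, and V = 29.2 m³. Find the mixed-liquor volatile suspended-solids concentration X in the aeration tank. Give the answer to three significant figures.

X = Y·Q·ΔS·θ_c / [V·(1 + k_d θ_c)] = 0.595 × 20.8 × (687 − 23.9) × 14.3 / [29.2 × (1 + 0.113 × 14.3)] = 1536 mg/L.

X ≈ 1540 mg/L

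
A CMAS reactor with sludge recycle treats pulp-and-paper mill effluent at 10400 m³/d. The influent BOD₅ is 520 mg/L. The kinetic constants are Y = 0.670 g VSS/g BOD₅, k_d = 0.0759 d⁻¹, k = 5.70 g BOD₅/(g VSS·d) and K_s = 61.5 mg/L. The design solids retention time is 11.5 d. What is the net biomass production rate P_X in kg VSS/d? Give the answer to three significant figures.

P_X ≈ 1920 kg VSS/d

For a completely mixed reactor with recycle the Lawrence–McCarty relation gives S = K_s·(1 + k_d·θ_c) / [θ_c·(Y·k − k_d) − 1] = 61.5 × (1 + 0.0759 × 11.5) / [11.5 × (0.670 × 5.70 − 0.0759) − 1] = 115.2 / 42.05 = 2.739 mg/L.
Correct the yield for decay: Y_obs = Y/(1 + k_d θ_c) = 0.670 / (1 + 0.0759 × 11.5) = 0.670 / 1.873 = 0.3577.
Q·(S₀ − S) = 10400 × (520 − 2.74) × 10⁻³ = 5380 kg/d removed.
P_X = Y_obs · Q(S₀ − S) = 0.3577 × 5380 = 1924 kg VSS/d.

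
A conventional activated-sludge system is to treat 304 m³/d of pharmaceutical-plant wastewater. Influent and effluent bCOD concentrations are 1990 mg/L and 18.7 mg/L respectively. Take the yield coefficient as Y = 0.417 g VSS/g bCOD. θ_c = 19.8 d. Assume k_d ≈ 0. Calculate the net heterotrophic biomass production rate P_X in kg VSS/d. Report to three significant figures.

Since k_d ≈ 0, Y_obs = Y = 0.417 g VSS/g bCOD.
Substrate removed = Q·(S₀ − S) = 304 m³/d × (1990 − 18.7) g/m³ = 5.99×10^5 g/d = 599.3 kg/d.
So the net sludge growth is P_X = 0.4170 × 599.3 = 249.9 kg VSS/d.

P_X ≈ 250 kg VSS/d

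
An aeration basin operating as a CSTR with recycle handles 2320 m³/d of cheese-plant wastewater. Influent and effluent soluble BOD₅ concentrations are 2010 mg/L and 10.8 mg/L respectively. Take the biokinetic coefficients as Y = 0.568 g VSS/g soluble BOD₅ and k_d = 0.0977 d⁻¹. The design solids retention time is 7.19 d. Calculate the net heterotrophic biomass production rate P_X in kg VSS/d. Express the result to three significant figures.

The observed yield is Y_obs = Y/(1 + k_d·θ_c) = 0.568 / (1 + 0.0977 × 7.19) = 0.568 / 1.702 = 0.3336 g VSS per g soluble BOD₅ removed.
Substrate removed = Q·(S₀ − S) = 2320 m³/d × (2010 − 10.8) g/m³ = 4.64×10^6 g/d = 4638 kg/d.
P_X = Y_obs · Q(S₀ − S) = 0.3336 × 4638 = 1547 kg VSS/d.

P_X ≈ 1550 kg VSS/d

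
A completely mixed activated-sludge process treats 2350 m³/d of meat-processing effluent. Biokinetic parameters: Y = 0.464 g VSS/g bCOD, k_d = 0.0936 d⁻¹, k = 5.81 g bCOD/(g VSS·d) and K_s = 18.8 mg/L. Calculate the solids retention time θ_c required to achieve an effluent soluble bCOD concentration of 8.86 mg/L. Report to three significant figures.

At the target effluent, Y k S/(K_s+S) = 0.464×5.81×8.86/27.66 = 0.8635 d⁻¹.
1/θ_c = 0.8635 − 0.0936 = 0.7699 d⁻¹, so θ_c = 1.299 d.

θ_c ≈ 1.30 d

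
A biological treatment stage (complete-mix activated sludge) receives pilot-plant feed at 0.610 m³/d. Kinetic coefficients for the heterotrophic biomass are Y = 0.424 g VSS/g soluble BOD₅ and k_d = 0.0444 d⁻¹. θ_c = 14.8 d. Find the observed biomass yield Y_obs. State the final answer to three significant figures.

Correct the yield for decay: Y_obs = Y/(1 + k_d θ_c) = 0.424 / (1 + 0.0444 × 14.8) = 0.424 / 1.657 = 0.2559.

Y_obs ≈ 0.256 g VSS/g soluble BOD₅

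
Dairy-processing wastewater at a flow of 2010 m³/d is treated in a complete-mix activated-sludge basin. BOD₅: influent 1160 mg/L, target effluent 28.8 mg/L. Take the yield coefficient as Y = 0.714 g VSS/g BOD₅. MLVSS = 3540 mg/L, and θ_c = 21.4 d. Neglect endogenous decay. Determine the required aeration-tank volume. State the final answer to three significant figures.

V ≈ 9810 m³

With k_d = 0 the design equation reduces to V = Y Q (S₀−S) θ_c / X = 0.714 × 2010 × (1160 − 28.8) × 21.4 / 3540 = 9814 m³.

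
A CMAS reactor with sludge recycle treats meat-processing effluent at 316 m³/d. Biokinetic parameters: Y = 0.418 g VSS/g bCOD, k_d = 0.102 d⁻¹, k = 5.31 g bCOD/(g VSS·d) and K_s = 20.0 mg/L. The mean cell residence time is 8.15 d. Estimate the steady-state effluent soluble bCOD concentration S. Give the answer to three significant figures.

From the Monod/SRT balance for a CMAS, S = K_s·(1+k_d θ_c)/[θ_c·(Y k − k_d) − 1] = 20.0 × (1 + 0.102 × 8.15) / [8.15 × (0.418 × 5.31 − 0.102) − 1] = 36.63 / 16.26 = 2.253 mg/L.

S ≈ 2.25 mg/L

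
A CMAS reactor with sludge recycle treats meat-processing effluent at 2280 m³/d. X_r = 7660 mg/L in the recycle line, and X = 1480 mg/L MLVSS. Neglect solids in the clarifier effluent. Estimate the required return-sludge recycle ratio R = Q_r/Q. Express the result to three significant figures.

R ≈ 0.239

Solids balance on the clarifier gives (1+R)X = R·X_r, so R = X/(X_r − X) = 1480 / (7660 − 1480) = 0.2395.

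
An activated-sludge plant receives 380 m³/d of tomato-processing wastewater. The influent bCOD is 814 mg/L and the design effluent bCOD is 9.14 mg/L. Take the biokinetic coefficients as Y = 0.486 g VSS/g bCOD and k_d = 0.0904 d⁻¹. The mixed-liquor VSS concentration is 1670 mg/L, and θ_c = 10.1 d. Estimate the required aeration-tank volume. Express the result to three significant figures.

V ≈ 470 m³

Steady-state biomass mass balance: V·X·(1 + k_d·θ_c) = Y·Q·(S₀ − S)·θ_c, so V = 0.486 × 380 × (814 − 9.14) × 10.1 / [1670 × (1 + 0.0904 × 10.1)] = 1.5×10^6 / 3195 = 469.9 m³.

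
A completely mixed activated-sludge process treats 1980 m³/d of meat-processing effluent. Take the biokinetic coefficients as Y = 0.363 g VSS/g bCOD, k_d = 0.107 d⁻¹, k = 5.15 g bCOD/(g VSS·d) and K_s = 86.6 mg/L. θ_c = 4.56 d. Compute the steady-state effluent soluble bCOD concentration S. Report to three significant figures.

S ≈ 18.3 mg/L

Effluent substrate depends only on kinetics and SRT: S = K_s(1 + k_d θ_c) / [θ_c(Yk − k_d) − 1] = 86.6 × (1 + 0.107 × 4.56) / [4.56 × (0.363 × 5.15 − 0.107) − 1] = 128.9 / 7.037 = 18.31 mg/L.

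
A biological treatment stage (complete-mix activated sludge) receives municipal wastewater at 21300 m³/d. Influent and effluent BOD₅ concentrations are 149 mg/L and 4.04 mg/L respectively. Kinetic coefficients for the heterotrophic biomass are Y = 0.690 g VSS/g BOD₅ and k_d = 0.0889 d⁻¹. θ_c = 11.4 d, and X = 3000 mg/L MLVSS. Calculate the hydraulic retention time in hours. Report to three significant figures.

τ ≈ 4.53 h

Rearranging the biomass balance for a CMAS with decay, V = Y·Q·ΔS·θ_c / [X·(1+k_d θ_c)] = 0.690 × 21300 × (149 − 4.04) × 11.4 / [3000 × (1 + 0.0889 × 11.4)] = 2.43×10^7 / 6040 = 4021 m³.
HRT = V/Q = 4021 m³ / 21300 m³·d⁻¹ = 0.1888 d × 24 = 4.531 h.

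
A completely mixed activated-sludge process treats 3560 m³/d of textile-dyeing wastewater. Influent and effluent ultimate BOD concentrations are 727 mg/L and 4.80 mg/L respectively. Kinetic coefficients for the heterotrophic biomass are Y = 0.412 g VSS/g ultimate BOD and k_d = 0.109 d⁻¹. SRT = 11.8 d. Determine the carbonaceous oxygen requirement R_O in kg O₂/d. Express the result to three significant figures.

Correct the yield for decay: Y_obs = Y/(1 + k_d θ_c) = 0.412 / (1 + 0.109 × 11.8) = 0.412 / 2.286 = 0.1802.
Mass of ultimate BOD removed per day: Q(S₀ − S) = 3560 × 722.2 g/m³ = 2571 kg/d.
Biomass synthesised: P_X = Y_obs × 2571 = 463.3 kg VSS/d.
R_O = Q·(S₀ − S) − 1.42·P_X = 2571 − 1.42 × 463.3 = 1913 kg O₂/d.

R_O ≈ 1910 kg O₂/d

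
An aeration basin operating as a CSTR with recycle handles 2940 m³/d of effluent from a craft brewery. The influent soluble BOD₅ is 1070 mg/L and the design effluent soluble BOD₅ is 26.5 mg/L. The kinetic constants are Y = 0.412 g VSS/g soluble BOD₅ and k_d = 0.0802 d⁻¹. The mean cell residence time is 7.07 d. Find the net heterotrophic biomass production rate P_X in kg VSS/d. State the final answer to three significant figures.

Observed yield with endogenous decay: Y_obs = Y / (1 + k_d·θ_c) = 0.412 / (1 + 0.0802 × 7.07) = 0.412 / 1.567 = 0.2629 g VSS/g soluble BOD₅.
ΔS = 1070 − 26.5 = 1044 mg/L, so the substrate removal rate is 2940 × 1044/1000 = 3068 kg soluble BOD₅/d.
P_X = Y_obs · Q(S₀ − S) = 0.2629 × 3068 = 806.6 kg VSS/d.

P_X ≈ 807 kg VSS/d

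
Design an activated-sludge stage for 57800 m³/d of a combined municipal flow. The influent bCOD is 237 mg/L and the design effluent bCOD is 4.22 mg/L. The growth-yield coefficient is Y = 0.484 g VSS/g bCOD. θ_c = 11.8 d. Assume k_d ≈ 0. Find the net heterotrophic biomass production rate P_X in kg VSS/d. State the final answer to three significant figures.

With endogenous decay neglected, the observed yield equals the true yield: Y_obs = Y = 0.484 g VSS/g bCOD.
ΔS = 237 − 4.22 = 232.8 mg/L, so the substrate removal rate is 57800 × 232.8/1000 = 13455 kg bCOD/d.
Net biomass production P_X = Y_obs × Q·(S₀ − S) = 0.4840 × 13455 = 6512 kg VSS/d.

P_X ≈ 6510 kg VSS/d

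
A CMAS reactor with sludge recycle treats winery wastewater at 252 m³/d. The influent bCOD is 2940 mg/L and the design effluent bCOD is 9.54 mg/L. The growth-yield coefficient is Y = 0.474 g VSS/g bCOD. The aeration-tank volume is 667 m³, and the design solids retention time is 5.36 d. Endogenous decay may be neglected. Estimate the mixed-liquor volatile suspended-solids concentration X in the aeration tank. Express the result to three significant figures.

X ≈ 2810 mg/L

X = Y·Q·ΔS·θ_c / V = 0.474 × 252 × (2940 − 9.54) × 5.36 / 667 = 2813 mg/L.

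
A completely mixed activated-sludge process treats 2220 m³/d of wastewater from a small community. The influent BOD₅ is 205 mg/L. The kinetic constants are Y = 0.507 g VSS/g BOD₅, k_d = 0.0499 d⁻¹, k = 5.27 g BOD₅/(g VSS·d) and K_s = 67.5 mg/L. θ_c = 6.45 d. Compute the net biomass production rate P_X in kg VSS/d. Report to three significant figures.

Effluent substrate depends only on kinetics and SRT: S = K_s(1 + k_d θ_c) / [θ_c(Yk − k_d) − 1] = 67.5 × (1 + 0.0499 × 6.45) / [6.45 × (0.507 × 5.27 − 0.0499) − 1] = 89.23 / 15.91 = 5.607 mg/L.
The observed yield is Y_obs = Y/(1 + k_d·θ_c) = 0.507 / (1 + 0.0499 × 6.45) = 0.507 / 1.322 = 0.3836 g VSS per g BOD₅ removed.
Q·(S₀ − S) = 2220 × (205 − 5.61) × 10⁻³ = 442.6 kg/d removed.
Net biomass production P_X = Y_obs × Q·(S₀ − S) = 0.3836 × 442.6 = 169.8 kg VSS/d.

P_X ≈ 170 kg VSS/d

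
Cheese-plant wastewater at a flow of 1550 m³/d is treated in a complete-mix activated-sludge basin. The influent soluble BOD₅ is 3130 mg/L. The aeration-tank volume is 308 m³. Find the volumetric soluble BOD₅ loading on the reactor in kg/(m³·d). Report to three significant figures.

L_v ≈ 15.8 kg soluble BOD₅/(m³·d)

Applied soluble BOD₅ load per unit volume = Q·S₀/V = (1550 × 3130/1000)/308.0 = 15.75 kg soluble BOD₅·m⁻³·d⁻¹.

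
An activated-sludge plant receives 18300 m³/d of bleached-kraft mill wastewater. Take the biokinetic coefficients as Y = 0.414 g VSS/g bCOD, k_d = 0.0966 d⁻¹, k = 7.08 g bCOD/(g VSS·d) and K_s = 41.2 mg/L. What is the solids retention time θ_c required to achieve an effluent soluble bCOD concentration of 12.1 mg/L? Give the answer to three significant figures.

From 1/θ_c = Y·k·S/(K_s + S) − k_d: Y·k·S/(K_s+S) = 0.414 × 7.08 × 12.1 / (41.2 + 12.1) = 0.6654 d⁻¹.
1/θ_c = 0.6654 − 0.0966 = 0.5688 d⁻¹, so θ_c = 1.758 d.

θ_c ≈ 1.76 d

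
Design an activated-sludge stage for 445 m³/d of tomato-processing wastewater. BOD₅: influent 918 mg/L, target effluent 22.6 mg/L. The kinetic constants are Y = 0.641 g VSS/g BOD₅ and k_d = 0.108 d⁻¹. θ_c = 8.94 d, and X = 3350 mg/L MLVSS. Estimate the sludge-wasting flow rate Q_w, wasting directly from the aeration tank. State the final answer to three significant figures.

Steady-state biomass mass balance: V·X·(1 + k_d·θ_c) = Y·Q·(S₀ − S)·θ_c, so V = 0.641 × 445 × (918 − 22.6) × 8.94 / [3350 × (1 + 0.108 × 8.94)] = 2.28×10^6 / 6584 = 346.8 m³.
For wasting at MLVSS concentration, Q_w = V/θ_c = 346.8/8.94 = 38.79 m³/d.

Q_w ≈ 38.8 m³/d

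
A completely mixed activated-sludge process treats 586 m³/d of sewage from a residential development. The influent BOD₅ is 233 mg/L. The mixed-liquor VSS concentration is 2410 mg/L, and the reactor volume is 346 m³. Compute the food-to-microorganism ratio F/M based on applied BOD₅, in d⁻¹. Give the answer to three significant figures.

F/M ≈ 0.164 d⁻¹

Food-to-microorganism ratio F/M = Q S₀ / (V X) = 586 × 233 / (346.0 × 2410) = 0.1637 d⁻¹.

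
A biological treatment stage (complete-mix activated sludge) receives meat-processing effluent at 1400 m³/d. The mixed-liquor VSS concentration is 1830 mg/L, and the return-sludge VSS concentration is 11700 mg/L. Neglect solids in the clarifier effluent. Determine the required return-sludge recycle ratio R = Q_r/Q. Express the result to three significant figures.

R ≈ 0.185

Solids balance on the clarifier gives (1+R)X = R·X_r, so R = X/(X_r − X) = 1830 / (11700 − 1830) = 0.1854.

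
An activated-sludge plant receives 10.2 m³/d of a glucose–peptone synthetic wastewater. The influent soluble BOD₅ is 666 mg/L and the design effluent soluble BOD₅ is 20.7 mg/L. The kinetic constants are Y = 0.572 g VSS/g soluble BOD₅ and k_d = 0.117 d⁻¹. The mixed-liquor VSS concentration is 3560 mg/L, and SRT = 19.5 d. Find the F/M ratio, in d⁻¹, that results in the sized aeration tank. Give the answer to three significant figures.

F/M ≈ 0.304 d⁻¹

Steady-state biomass mass balance: V·X·(1 + k_d·θ_c) = Y·Q·(S₀ − S)·θ_c, so V = 0.572 × 10.2 × (666 − 20.7) × 19.5 / [3560 × (1 + 0.117 × 19.5)] = 7.34×10^4 / 11682 = 6.284 m³.
Food-to-microorganism ratio F/M = Q S₀ / (V X) = 10.2 × 666 / (6.284 × 3560) = 0.3036 d⁻¹.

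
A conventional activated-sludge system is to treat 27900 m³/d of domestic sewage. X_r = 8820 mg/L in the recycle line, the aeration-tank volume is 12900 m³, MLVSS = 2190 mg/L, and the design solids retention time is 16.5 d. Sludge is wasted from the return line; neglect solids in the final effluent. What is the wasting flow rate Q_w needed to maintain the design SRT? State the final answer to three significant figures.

Q_w ≈ 194 m³/d

Q_w = (V·X)/(θ_c X_r) = 12900 × 2190 / (16.5 × 8820) = 194.1 m³/d.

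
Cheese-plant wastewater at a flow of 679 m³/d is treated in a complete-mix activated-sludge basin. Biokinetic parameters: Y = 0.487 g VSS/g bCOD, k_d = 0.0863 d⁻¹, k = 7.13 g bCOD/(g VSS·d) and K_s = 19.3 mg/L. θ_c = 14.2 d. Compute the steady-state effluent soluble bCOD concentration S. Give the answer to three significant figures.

S ≈ 0.912 mg/L

Effluent substrate depends only on kinetics and SRT: S = K_s(1 + k_d θ_c) / [θ_c(Yk − k_d) − 1] = 19.3 × (1 + 0.0863 × 14.2) / [14.2 × (0.487 × 7.13 − 0.0863) − 1] = 42.95 / 47.08 = 0.9123 mg/L.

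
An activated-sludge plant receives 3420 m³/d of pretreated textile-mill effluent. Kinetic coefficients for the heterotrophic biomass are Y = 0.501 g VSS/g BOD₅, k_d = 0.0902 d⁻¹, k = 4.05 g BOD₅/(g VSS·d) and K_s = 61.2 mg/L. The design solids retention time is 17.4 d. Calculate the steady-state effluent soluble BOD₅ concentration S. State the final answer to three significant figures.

For a completely mixed reactor with recycle the Lawrence–McCarty relation gives S = K_s·(1 + k_d·θ_c) / [θ_c·(Y·k − k_d) − 1] = 61.2 × (1 + 0.0902 × 17.4) / [17.4 × (0.501 × 4.05 − 0.0902) − 1] = 157.3 / 32.74 = 4.804 mg/L.

S ≈ 4.80 mg/L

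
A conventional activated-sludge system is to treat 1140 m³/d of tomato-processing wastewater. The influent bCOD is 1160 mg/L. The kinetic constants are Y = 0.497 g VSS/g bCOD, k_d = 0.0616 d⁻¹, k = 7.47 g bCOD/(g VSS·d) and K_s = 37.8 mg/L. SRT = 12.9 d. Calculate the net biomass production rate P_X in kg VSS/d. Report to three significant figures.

P_X ≈ 366 kg VSS/d

For a completely mixed reactor with recycle the Lawrence–McCarty relation gives S = K_s·(1 + k_d·θ_c) / [θ_c·(Y·k − k_d) − 1] = 37.8 × (1 + 0.0616 × 12.9) / [12.9 × (0.497 × 7.47 − 0.0616) − 1] = 67.84 / 46.10 = 1.472 mg/L.
Observed yield with endogenous decay: Y_obs = Y / (1 + k_d·θ_c) = 0.497 / (1 + 0.0616 × 12.9) = 0.497 / 1.795 = 0.2769 g VSS/g bCOD.
Q·(S₀ − S) = 1140 × (1160 − 1.47) × 10⁻³ = 1321 kg/d removed.
P_X = Y_obs · Q(S₀ − S) = 0.2769 × 1321 = 365.8 kg VSS/d.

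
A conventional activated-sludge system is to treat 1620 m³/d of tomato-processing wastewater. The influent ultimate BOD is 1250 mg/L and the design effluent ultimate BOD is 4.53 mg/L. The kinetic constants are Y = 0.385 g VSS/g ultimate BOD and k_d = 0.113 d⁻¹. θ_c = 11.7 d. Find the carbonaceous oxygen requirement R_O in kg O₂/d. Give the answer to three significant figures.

Correct the yield for decay: Y_obs = Y/(1 + k_d θ_c) = 0.385 / (1 + 0.113 × 11.7) = 0.385 / 2.322 = 0.1658.
ΔS = 1250 − 4.53 = 1245 mg/L, so the substrate removal rate is 1620 × 1245/1000 = 2018 kg ultimate BOD/d.
Biomass synthesised: P_X = Y_obs × 2018 = 334.5 kg VSS/d.
R_O = Q·(S₀ − S) − 1.42·P_X = 2018 − 1.42 × 334.5 = 1543 kg O₂/d.

R_O ≈ 1540 kg O₂/d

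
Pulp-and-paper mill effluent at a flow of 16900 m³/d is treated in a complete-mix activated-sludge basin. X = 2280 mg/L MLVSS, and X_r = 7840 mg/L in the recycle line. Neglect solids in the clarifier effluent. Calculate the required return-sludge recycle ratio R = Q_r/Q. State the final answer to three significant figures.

Mass balance around the secondary clarifier (neglecting effluent solids): R = X / (X_r − X) = 2280 / (7840 − 2280) = 0.4101.

R ≈ 0.410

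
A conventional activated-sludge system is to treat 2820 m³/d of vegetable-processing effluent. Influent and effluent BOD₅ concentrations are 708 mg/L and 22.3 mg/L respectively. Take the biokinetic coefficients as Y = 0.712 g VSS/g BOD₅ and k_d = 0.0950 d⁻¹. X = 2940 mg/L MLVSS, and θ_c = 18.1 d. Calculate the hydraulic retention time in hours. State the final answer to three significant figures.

τ ≈ 26.5 h

Steady-state biomass mass balance: V·X·(1 + k_d·θ_c) = Y·Q·(S₀ − S)·θ_c, so V = 0.712 × 2820 × (708 − 22.3) × 18.1 / [2940 × (1 + 0.0950 × 18.1)] = 2.49×10^7 / 7995 = 3117 m³.
Hydraulic retention time τ = V/Q = 3117 / 2820 = 1.105 d = 26.53 h.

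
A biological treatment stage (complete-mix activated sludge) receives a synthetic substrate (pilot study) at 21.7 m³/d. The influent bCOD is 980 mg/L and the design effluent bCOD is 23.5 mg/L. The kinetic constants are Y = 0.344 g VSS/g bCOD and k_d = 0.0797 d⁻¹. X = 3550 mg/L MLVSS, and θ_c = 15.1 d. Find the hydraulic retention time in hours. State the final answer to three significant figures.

From the SRT design equation V = Y Q (S₀−S) θ_c / [X (1 + k_d θ_c)] = 0.344 × 21.7 × (980 − 23.5) × 15.1 / [3550 × (1 + 0.0797 × 15.1)] = 1.08×10^5 / 7822 = 13.78 m³.
Hydraulic retention time τ = V/Q = 13.78 / 21.7 = 0.6352 d = 15.24 h.

τ ≈ 15.2 h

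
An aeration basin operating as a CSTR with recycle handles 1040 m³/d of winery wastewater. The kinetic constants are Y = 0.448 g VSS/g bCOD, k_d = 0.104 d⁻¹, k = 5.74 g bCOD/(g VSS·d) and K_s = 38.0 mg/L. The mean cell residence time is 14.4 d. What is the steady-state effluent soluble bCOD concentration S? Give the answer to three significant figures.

Effluent substrate depends only on kinetics and SRT: S = K_s(1 + k_d θ_c) / [θ_c(Yk − k_d) − 1] = 38.0 × (1 + 0.104 × 14.4) / [14.4 × (0.448 × 5.74 − 0.104) − 1] = 94.91 / 34.53 = 2.748 mg/L.

S ≈ 2.75 mg/L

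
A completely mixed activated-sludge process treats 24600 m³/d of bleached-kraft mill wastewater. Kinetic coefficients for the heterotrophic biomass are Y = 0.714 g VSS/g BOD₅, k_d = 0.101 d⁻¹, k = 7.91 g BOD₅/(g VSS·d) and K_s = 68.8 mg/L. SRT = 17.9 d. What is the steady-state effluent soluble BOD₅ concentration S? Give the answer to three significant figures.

S ≈ 1.97 mg/L

For a completely mixed reactor with recycle the Lawrence–McCarty relation gives S = K_s·(1 + k_d·θ_c) / [θ_c·(Y·k − k_d) − 1] = 68.8 × (1 + 0.101 × 17.9) / [17.9 × (0.714 × 7.91 − 0.101) − 1] = 193.2 / 98.29 = 1.966 mg/L.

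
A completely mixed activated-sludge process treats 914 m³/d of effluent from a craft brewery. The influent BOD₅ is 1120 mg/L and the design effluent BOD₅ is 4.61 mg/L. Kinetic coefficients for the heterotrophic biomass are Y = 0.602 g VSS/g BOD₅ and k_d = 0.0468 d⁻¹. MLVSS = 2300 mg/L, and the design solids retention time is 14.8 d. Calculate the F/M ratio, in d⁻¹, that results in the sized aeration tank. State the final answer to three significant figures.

Rearranging the biomass balance for a CMAS with decay, V = Y·Q·ΔS·θ_c / [X·(1+k_d θ_c)] = 0.602 × 914 × (1120 − 4.61) × 14.8 / [2300 × (1 + 0.0468 × 14.8)] = 9.08×10^6 / 3893 = 2333 m³.
Food-to-microorganism ratio F/M = Q S₀ / (V X) = 914 × 1120 / (2333 × 2300) = 0.1908 d⁻¹.

F/M ≈ 0.191 d⁻¹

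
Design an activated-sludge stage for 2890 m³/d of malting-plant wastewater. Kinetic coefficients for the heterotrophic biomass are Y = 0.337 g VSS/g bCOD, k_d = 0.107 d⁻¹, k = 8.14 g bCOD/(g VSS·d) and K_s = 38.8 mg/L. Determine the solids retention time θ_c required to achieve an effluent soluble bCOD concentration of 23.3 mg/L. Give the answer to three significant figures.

Specific growth rate at S = 23.3 mg/L: μ = YkS/(K_s+S) = 0.337·8.14·23.3/(38.8+23.3) = 1.029 d⁻¹.
θ_c = 1/(μ − k_d) = 1/(1.029 − 0.107) = 1/0.9222 = 1.084 d.

θ_c ≈ 1.08 d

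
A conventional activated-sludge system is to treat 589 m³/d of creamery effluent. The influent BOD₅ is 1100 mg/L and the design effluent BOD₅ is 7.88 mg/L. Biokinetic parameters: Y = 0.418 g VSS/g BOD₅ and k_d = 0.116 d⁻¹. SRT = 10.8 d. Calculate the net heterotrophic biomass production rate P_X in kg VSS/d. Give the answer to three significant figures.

P_X ≈ 119 kg VSS/d

Y_obs = Y / (1 + k_d θ_c) = 0.418 / (1 + 0.116 × 10.8) = 0.418 / 2.253 = 0.1855.
Q·(S₀ − S) = 589 × (1100 − 7.88) × 10⁻³ = 643.3 kg/d removed.
Biomass produced: P_X = Y_obs·Q·ΔS = 0.1855 × 643.3 ≈ 119.4 kg VSS/d.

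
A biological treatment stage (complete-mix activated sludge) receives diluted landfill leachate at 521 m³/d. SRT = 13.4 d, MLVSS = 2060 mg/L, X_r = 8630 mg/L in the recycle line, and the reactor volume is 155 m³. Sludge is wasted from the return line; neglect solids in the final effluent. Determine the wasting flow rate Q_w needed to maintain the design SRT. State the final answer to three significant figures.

Wasting from the return line (neglecting effluent solids): Q_w = V·X / (θ_c·X_r) = 155.0 × 2060 / (13.4 × 8630) = 2.761 m³/d.

Q_w ≈ 2.76 m³/d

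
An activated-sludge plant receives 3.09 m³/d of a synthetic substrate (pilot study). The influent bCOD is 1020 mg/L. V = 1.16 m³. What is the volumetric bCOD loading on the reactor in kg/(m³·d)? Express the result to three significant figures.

L_v ≈ 2.72 kg bCOD/(m³·d)

Volumetric loading L_v = Q·S₀ / V = 3.09 × 1020 g/m³ / 1.160 m³ = 2717 g/(m³·d) = 2.717 kg bCOD/(m³·d).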